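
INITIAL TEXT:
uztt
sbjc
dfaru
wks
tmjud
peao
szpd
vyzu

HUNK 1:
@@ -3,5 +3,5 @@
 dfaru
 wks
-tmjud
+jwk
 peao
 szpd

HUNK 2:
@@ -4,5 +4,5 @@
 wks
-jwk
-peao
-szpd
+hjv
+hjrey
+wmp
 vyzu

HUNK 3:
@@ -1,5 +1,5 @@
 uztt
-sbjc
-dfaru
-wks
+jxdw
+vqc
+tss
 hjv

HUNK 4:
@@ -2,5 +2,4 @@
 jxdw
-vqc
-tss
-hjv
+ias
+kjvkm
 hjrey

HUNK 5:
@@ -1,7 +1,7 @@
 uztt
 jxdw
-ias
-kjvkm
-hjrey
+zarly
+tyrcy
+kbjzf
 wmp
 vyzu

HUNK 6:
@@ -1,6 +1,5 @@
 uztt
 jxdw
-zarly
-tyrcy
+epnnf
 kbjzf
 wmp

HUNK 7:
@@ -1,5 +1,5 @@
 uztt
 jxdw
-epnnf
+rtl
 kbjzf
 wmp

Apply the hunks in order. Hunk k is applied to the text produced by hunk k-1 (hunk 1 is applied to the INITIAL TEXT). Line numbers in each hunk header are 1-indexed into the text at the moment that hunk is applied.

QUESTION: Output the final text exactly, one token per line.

Answer: uztt
jxdw
rtl
kbjzf
wmp
vyzu

Derivation:
Hunk 1: at line 3 remove [tmjud] add [jwk] -> 8 lines: uztt sbjc dfaru wks jwk peao szpd vyzu
Hunk 2: at line 4 remove [jwk,peao,szpd] add [hjv,hjrey,wmp] -> 8 lines: uztt sbjc dfaru wks hjv hjrey wmp vyzu
Hunk 3: at line 1 remove [sbjc,dfaru,wks] add [jxdw,vqc,tss] -> 8 lines: uztt jxdw vqc tss hjv hjrey wmp vyzu
Hunk 4: at line 2 remove [vqc,tss,hjv] add [ias,kjvkm] -> 7 lines: uztt jxdw ias kjvkm hjrey wmp vyzu
Hunk 5: at line 1 remove [ias,kjvkm,hjrey] add [zarly,tyrcy,kbjzf] -> 7 lines: uztt jxdw zarly tyrcy kbjzf wmp vyzu
Hunk 6: at line 1 remove [zarly,tyrcy] add [epnnf] -> 6 lines: uztt jxdw epnnf kbjzf wmp vyzu
Hunk 7: at line 1 remove [epnnf] add [rtl] -> 6 lines: uztt jxdw rtl kbjzf wmp vyzu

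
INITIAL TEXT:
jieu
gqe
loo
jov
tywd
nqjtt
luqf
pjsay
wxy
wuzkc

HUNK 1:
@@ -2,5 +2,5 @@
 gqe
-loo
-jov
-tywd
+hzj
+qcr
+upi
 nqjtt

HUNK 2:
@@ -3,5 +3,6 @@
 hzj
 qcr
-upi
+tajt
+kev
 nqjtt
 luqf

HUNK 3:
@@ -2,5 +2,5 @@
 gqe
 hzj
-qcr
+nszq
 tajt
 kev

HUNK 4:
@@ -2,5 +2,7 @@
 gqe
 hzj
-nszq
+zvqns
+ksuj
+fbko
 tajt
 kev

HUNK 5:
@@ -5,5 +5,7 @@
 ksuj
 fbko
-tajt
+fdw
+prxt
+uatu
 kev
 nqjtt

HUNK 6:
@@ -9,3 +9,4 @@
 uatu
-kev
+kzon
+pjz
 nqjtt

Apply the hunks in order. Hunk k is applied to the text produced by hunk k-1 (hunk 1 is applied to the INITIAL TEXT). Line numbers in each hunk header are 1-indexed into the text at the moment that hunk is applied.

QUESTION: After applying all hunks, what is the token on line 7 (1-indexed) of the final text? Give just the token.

Hunk 1: at line 2 remove [loo,jov,tywd] add [hzj,qcr,upi] -> 10 lines: jieu gqe hzj qcr upi nqjtt luqf pjsay wxy wuzkc
Hunk 2: at line 3 remove [upi] add [tajt,kev] -> 11 lines: jieu gqe hzj qcr tajt kev nqjtt luqf pjsay wxy wuzkc
Hunk 3: at line 2 remove [qcr] add [nszq] -> 11 lines: jieu gqe hzj nszq tajt kev nqjtt luqf pjsay wxy wuzkc
Hunk 4: at line 2 remove [nszq] add [zvqns,ksuj,fbko] -> 13 lines: jieu gqe hzj zvqns ksuj fbko tajt kev nqjtt luqf pjsay wxy wuzkc
Hunk 5: at line 5 remove [tajt] add [fdw,prxt,uatu] -> 15 lines: jieu gqe hzj zvqns ksuj fbko fdw prxt uatu kev nqjtt luqf pjsay wxy wuzkc
Hunk 6: at line 9 remove [kev] add [kzon,pjz] -> 16 lines: jieu gqe hzj zvqns ksuj fbko fdw prxt uatu kzon pjz nqjtt luqf pjsay wxy wuzkc
Final line 7: fdw

Answer: fdw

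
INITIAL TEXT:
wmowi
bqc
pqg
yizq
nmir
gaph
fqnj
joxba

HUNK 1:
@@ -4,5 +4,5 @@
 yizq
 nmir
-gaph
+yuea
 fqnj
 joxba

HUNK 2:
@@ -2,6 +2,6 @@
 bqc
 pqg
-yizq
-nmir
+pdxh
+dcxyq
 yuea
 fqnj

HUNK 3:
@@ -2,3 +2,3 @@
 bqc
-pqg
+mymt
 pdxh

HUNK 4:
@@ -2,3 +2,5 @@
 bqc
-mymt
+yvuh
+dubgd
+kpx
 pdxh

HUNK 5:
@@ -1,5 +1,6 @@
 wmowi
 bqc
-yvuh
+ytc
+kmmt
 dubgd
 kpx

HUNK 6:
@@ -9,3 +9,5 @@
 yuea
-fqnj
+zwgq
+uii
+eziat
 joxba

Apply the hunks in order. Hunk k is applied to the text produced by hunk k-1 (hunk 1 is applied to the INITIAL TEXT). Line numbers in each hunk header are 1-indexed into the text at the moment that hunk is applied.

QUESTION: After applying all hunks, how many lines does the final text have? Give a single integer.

Answer: 13

Derivation:
Hunk 1: at line 4 remove [gaph] add [yuea] -> 8 lines: wmowi bqc pqg yizq nmir yuea fqnj joxba
Hunk 2: at line 2 remove [yizq,nmir] add [pdxh,dcxyq] -> 8 lines: wmowi bqc pqg pdxh dcxyq yuea fqnj joxba
Hunk 3: at line 2 remove [pqg] add [mymt] -> 8 lines: wmowi bqc mymt pdxh dcxyq yuea fqnj joxba
Hunk 4: at line 2 remove [mymt] add [yvuh,dubgd,kpx] -> 10 lines: wmowi bqc yvuh dubgd kpx pdxh dcxyq yuea fqnj joxba
Hunk 5: at line 1 remove [yvuh] add [ytc,kmmt] -> 11 lines: wmowi bqc ytc kmmt dubgd kpx pdxh dcxyq yuea fqnj joxba
Hunk 6: at line 9 remove [fqnj] add [zwgq,uii,eziat] -> 13 lines: wmowi bqc ytc kmmt dubgd kpx pdxh dcxyq yuea zwgq uii eziat joxba
Final line count: 13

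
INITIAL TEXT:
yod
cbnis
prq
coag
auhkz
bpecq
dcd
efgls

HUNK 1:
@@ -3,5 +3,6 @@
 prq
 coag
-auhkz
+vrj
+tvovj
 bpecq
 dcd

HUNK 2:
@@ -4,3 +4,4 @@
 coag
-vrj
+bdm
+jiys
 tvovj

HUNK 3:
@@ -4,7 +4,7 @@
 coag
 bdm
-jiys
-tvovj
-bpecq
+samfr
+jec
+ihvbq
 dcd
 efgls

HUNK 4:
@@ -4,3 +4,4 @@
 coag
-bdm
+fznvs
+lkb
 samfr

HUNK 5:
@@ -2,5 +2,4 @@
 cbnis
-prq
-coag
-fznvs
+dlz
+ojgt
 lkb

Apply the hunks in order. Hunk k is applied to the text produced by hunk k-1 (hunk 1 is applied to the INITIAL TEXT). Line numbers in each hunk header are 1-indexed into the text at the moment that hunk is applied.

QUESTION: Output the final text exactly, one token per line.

Answer: yod
cbnis
dlz
ojgt
lkb
samfr
jec
ihvbq
dcd
efgls

Derivation:
Hunk 1: at line 3 remove [auhkz] add [vrj,tvovj] -> 9 lines: yod cbnis prq coag vrj tvovj bpecq dcd efgls
Hunk 2: at line 4 remove [vrj] add [bdm,jiys] -> 10 lines: yod cbnis prq coag bdm jiys tvovj bpecq dcd efgls
Hunk 3: at line 4 remove [jiys,tvovj,bpecq] add [samfr,jec,ihvbq] -> 10 lines: yod cbnis prq coag bdm samfr jec ihvbq dcd efgls
Hunk 4: at line 4 remove [bdm] add [fznvs,lkb] -> 11 lines: yod cbnis prq coag fznvs lkb samfr jec ihvbq dcd efgls
Hunk 5: at line 2 remove [prq,coag,fznvs] add [dlz,ojgt] -> 10 lines: yod cbnis dlz ojgt lkb samfr jec ihvbq dcd efgls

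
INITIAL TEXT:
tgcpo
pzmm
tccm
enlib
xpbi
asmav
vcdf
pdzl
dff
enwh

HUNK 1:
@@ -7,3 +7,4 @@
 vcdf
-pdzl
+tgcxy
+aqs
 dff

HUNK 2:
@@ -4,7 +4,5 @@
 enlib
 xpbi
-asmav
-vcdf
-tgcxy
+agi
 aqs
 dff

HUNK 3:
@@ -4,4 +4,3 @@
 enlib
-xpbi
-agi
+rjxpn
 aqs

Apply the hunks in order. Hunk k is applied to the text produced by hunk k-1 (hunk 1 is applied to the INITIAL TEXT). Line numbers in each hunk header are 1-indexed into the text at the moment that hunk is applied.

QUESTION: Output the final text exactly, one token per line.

Hunk 1: at line 7 remove [pdzl] add [tgcxy,aqs] -> 11 lines: tgcpo pzmm tccm enlib xpbi asmav vcdf tgcxy aqs dff enwh
Hunk 2: at line 4 remove [asmav,vcdf,tgcxy] add [agi] -> 9 lines: tgcpo pzmm tccm enlib xpbi agi aqs dff enwh
Hunk 3: at line 4 remove [xpbi,agi] add [rjxpn] -> 8 lines: tgcpo pzmm tccm enlib rjxpn aqs dff enwh

Answer: tgcpo
pzmm
tccm
enlib
rjxpn
aqs
dff
enwh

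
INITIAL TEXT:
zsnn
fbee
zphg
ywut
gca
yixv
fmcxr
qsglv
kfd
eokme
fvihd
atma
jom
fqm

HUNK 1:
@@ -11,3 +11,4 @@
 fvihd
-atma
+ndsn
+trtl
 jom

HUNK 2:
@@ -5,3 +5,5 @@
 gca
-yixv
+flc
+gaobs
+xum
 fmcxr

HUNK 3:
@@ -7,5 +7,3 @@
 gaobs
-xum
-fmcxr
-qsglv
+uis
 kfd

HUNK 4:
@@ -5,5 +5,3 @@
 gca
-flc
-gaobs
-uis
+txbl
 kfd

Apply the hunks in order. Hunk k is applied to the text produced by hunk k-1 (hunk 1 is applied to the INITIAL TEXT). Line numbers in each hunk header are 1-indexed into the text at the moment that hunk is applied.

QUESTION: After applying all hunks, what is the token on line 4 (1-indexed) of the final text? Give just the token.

Hunk 1: at line 11 remove [atma] add [ndsn,trtl] -> 15 lines: zsnn fbee zphg ywut gca yixv fmcxr qsglv kfd eokme fvihd ndsn trtl jom fqm
Hunk 2: at line 5 remove [yixv] add [flc,gaobs,xum] -> 17 lines: zsnn fbee zphg ywut gca flc gaobs xum fmcxr qsglv kfd eokme fvihd ndsn trtl jom fqm
Hunk 3: at line 7 remove [xum,fmcxr,qsglv] add [uis] -> 15 lines: zsnn fbee zphg ywut gca flc gaobs uis kfd eokme fvihd ndsn trtl jom fqm
Hunk 4: at line 5 remove [flc,gaobs,uis] add [txbl] -> 13 lines: zsnn fbee zphg ywut gca txbl kfd eokme fvihd ndsn trtl jom fqm
Final line 4: ywut

Answer: ywut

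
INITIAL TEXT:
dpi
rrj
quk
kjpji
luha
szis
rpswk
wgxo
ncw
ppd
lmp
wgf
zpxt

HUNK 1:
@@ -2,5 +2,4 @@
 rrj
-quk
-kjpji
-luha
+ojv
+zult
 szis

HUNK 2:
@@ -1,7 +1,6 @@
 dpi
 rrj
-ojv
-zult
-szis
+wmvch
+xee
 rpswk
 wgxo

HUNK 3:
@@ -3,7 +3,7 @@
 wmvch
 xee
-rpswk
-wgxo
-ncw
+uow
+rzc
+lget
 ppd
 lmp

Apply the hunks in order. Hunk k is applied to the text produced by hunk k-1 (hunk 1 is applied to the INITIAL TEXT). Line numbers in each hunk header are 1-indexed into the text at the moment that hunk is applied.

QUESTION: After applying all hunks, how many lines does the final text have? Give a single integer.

Hunk 1: at line 2 remove [quk,kjpji,luha] add [ojv,zult] -> 12 lines: dpi rrj ojv zult szis rpswk wgxo ncw ppd lmp wgf zpxt
Hunk 2: at line 1 remove [ojv,zult,szis] add [wmvch,xee] -> 11 lines: dpi rrj wmvch xee rpswk wgxo ncw ppd lmp wgf zpxt
Hunk 3: at line 3 remove [rpswk,wgxo,ncw] add [uow,rzc,lget] -> 11 lines: dpi rrj wmvch xee uow rzc lget ppd lmp wgf zpxt
Final line count: 11

Answer: 11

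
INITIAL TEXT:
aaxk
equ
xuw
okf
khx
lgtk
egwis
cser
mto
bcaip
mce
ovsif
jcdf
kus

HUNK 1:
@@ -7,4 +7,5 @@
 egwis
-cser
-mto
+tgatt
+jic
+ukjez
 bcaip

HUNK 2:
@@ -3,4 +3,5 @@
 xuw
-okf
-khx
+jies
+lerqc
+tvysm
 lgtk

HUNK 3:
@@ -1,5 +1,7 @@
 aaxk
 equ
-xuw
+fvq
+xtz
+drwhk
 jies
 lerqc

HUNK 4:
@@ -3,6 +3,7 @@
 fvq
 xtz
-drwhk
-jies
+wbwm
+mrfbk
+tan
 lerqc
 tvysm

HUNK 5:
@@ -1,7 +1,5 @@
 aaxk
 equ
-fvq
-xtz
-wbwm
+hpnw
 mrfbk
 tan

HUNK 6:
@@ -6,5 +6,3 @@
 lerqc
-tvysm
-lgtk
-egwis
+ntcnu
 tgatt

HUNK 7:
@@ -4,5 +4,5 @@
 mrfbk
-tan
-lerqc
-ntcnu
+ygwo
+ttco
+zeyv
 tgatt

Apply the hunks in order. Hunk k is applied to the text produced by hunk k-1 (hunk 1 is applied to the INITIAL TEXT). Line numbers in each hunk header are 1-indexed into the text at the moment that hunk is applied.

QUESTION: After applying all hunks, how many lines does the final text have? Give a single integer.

Hunk 1: at line 7 remove [cser,mto] add [tgatt,jic,ukjez] -> 15 lines: aaxk equ xuw okf khx lgtk egwis tgatt jic ukjez bcaip mce ovsif jcdf kus
Hunk 2: at line 3 remove [okf,khx] add [jies,lerqc,tvysm] -> 16 lines: aaxk equ xuw jies lerqc tvysm lgtk egwis tgatt jic ukjez bcaip mce ovsif jcdf kus
Hunk 3: at line 1 remove [xuw] add [fvq,xtz,drwhk] -> 18 lines: aaxk equ fvq xtz drwhk jies lerqc tvysm lgtk egwis tgatt jic ukjez bcaip mce ovsif jcdf kus
Hunk 4: at line 3 remove [drwhk,jies] add [wbwm,mrfbk,tan] -> 19 lines: aaxk equ fvq xtz wbwm mrfbk tan lerqc tvysm lgtk egwis tgatt jic ukjez bcaip mce ovsif jcdf kus
Hunk 5: at line 1 remove [fvq,xtz,wbwm] add [hpnw] -> 17 lines: aaxk equ hpnw mrfbk tan lerqc tvysm lgtk egwis tgatt jic ukjez bcaip mce ovsif jcdf kus
Hunk 6: at line 6 remove [tvysm,lgtk,egwis] add [ntcnu] -> 15 lines: aaxk equ hpnw mrfbk tan lerqc ntcnu tgatt jic ukjez bcaip mce ovsif jcdf kus
Hunk 7: at line 4 remove [tan,lerqc,ntcnu] add [ygwo,ttco,zeyv] -> 15 lines: aaxk equ hpnw mrfbk ygwo ttco zeyv tgatt jic ukjez bcaip mce ovsif jcdf kus
Final line count: 15

Answer: 15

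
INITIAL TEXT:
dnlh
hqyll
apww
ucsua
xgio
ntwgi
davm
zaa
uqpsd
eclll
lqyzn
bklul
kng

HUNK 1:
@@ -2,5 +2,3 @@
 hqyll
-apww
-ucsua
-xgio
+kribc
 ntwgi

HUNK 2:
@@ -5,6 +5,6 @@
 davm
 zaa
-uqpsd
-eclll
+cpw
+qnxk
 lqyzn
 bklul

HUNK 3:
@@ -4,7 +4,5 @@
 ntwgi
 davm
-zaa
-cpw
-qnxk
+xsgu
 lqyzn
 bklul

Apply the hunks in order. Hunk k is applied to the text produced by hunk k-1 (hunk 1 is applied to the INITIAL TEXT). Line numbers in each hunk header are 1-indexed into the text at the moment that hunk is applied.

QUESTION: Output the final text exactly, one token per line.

Hunk 1: at line 2 remove [apww,ucsua,xgio] add [kribc] -> 11 lines: dnlh hqyll kribc ntwgi davm zaa uqpsd eclll lqyzn bklul kng
Hunk 2: at line 5 remove [uqpsd,eclll] add [cpw,qnxk] -> 11 lines: dnlh hqyll kribc ntwgi davm zaa cpw qnxk lqyzn bklul kng
Hunk 3: at line 4 remove [zaa,cpw,qnxk] add [xsgu] -> 9 lines: dnlh hqyll kribc ntwgi davm xsgu lqyzn bklul kng

Answer: dnlh
hqyll
kribc
ntwgi
davm
xsgu
lqyzn
bklul
kng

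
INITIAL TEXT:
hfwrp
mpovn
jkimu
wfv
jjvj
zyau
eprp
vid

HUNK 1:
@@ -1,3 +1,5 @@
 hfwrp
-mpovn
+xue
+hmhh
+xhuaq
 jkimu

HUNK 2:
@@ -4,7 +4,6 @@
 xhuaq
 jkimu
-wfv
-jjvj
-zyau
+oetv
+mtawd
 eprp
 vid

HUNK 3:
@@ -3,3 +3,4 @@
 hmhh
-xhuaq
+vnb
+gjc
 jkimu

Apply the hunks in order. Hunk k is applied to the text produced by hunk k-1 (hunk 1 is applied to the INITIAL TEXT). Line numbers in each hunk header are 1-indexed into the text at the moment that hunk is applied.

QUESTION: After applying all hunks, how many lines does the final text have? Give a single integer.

Answer: 10

Derivation:
Hunk 1: at line 1 remove [mpovn] add [xue,hmhh,xhuaq] -> 10 lines: hfwrp xue hmhh xhuaq jkimu wfv jjvj zyau eprp vid
Hunk 2: at line 4 remove [wfv,jjvj,zyau] add [oetv,mtawd] -> 9 lines: hfwrp xue hmhh xhuaq jkimu oetv mtawd eprp vid
Hunk 3: at line 3 remove [xhuaq] add [vnb,gjc] -> 10 lines: hfwrp xue hmhh vnb gjc jkimu oetv mtawd eprp vid
Final line count: 10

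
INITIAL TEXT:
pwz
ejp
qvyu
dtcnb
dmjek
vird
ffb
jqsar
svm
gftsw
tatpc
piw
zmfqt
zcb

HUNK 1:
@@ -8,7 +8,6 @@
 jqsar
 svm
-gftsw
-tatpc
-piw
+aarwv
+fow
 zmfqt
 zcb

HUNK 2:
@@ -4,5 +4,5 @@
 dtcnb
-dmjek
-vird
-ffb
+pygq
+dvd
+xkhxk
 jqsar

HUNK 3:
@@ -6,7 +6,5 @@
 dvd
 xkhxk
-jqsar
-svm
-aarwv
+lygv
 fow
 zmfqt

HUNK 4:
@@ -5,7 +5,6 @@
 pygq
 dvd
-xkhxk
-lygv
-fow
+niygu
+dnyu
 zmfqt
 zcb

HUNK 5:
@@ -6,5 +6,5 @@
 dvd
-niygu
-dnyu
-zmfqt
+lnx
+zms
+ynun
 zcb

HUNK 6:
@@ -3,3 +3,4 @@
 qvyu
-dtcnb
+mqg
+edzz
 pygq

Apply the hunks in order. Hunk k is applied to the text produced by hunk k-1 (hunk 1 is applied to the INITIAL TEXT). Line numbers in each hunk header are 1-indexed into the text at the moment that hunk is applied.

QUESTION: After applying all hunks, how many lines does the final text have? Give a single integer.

Hunk 1: at line 8 remove [gftsw,tatpc,piw] add [aarwv,fow] -> 13 lines: pwz ejp qvyu dtcnb dmjek vird ffb jqsar svm aarwv fow zmfqt zcb
Hunk 2: at line 4 remove [dmjek,vird,ffb] add [pygq,dvd,xkhxk] -> 13 lines: pwz ejp qvyu dtcnb pygq dvd xkhxk jqsar svm aarwv fow zmfqt zcb
Hunk 3: at line 6 remove [jqsar,svm,aarwv] add [lygv] -> 11 lines: pwz ejp qvyu dtcnb pygq dvd xkhxk lygv fow zmfqt zcb
Hunk 4: at line 5 remove [xkhxk,lygv,fow] add [niygu,dnyu] -> 10 lines: pwz ejp qvyu dtcnb pygq dvd niygu dnyu zmfqt zcb
Hunk 5: at line 6 remove [niygu,dnyu,zmfqt] add [lnx,zms,ynun] -> 10 lines: pwz ejp qvyu dtcnb pygq dvd lnx zms ynun zcb
Hunk 6: at line 3 remove [dtcnb] add [mqg,edzz] -> 11 lines: pwz ejp qvyu mqg edzz pygq dvd lnx zms ynun zcb
Final line count: 11

Answer: 11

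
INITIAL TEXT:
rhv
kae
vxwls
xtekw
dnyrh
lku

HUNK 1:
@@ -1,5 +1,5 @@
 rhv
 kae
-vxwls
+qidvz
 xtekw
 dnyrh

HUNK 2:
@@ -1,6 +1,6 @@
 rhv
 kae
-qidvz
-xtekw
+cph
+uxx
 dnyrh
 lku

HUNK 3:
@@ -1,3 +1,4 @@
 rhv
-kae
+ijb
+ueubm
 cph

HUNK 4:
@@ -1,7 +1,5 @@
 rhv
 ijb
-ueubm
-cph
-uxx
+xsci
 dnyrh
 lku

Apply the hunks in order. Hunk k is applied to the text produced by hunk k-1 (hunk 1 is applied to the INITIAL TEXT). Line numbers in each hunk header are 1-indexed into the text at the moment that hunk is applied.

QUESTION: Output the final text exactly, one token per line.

Answer: rhv
ijb
xsci
dnyrh
lku

Derivation:
Hunk 1: at line 1 remove [vxwls] add [qidvz] -> 6 lines: rhv kae qidvz xtekw dnyrh lku
Hunk 2: at line 1 remove [qidvz,xtekw] add [cph,uxx] -> 6 lines: rhv kae cph uxx dnyrh lku
Hunk 3: at line 1 remove [kae] add [ijb,ueubm] -> 7 lines: rhv ijb ueubm cph uxx dnyrh lku
Hunk 4: at line 1 remove [ueubm,cph,uxx] add [xsci] -> 5 lines: rhv ijb xsci dnyrh lku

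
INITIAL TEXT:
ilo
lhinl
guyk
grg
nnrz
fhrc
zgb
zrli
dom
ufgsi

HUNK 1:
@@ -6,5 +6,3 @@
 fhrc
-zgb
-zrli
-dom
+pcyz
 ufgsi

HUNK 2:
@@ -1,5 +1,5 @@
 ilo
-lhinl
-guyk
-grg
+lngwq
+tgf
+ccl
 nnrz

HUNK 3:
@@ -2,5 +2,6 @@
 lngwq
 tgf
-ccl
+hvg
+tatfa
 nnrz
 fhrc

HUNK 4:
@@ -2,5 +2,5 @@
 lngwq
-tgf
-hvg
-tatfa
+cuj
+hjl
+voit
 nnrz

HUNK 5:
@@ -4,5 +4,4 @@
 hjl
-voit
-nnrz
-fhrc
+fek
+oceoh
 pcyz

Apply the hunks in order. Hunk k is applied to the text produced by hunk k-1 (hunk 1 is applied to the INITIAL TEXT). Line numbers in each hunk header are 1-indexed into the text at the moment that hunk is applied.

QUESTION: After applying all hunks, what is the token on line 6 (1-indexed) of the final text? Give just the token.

Hunk 1: at line 6 remove [zgb,zrli,dom] add [pcyz] -> 8 lines: ilo lhinl guyk grg nnrz fhrc pcyz ufgsi
Hunk 2: at line 1 remove [lhinl,guyk,grg] add [lngwq,tgf,ccl] -> 8 lines: ilo lngwq tgf ccl nnrz fhrc pcyz ufgsi
Hunk 3: at line 2 remove [ccl] add [hvg,tatfa] -> 9 lines: ilo lngwq tgf hvg tatfa nnrz fhrc pcyz ufgsi
Hunk 4: at line 2 remove [tgf,hvg,tatfa] add [cuj,hjl,voit] -> 9 lines: ilo lngwq cuj hjl voit nnrz fhrc pcyz ufgsi
Hunk 5: at line 4 remove [voit,nnrz,fhrc] add [fek,oceoh] -> 8 lines: ilo lngwq cuj hjl fek oceoh pcyz ufgsi
Final line 6: oceoh

Answer: oceoh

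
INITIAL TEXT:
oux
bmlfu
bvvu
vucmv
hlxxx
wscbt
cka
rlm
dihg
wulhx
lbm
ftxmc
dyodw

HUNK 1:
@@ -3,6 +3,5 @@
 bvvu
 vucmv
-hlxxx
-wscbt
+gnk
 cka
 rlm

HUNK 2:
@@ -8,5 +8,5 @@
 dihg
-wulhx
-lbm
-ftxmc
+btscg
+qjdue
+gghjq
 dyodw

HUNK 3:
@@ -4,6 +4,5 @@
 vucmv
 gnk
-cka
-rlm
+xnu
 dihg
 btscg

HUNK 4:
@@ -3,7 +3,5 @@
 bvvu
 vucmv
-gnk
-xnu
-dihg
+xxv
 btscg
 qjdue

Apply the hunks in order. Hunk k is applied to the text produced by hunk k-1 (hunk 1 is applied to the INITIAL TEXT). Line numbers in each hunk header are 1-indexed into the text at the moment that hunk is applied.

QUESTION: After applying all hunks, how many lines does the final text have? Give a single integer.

Hunk 1: at line 3 remove [hlxxx,wscbt] add [gnk] -> 12 lines: oux bmlfu bvvu vucmv gnk cka rlm dihg wulhx lbm ftxmc dyodw
Hunk 2: at line 8 remove [wulhx,lbm,ftxmc] add [btscg,qjdue,gghjq] -> 12 lines: oux bmlfu bvvu vucmv gnk cka rlm dihg btscg qjdue gghjq dyodw
Hunk 3: at line 4 remove [cka,rlm] add [xnu] -> 11 lines: oux bmlfu bvvu vucmv gnk xnu dihg btscg qjdue gghjq dyodw
Hunk 4: at line 3 remove [gnk,xnu,dihg] add [xxv] -> 9 lines: oux bmlfu bvvu vucmv xxv btscg qjdue gghjq dyodw
Final line count: 9

Answer: 9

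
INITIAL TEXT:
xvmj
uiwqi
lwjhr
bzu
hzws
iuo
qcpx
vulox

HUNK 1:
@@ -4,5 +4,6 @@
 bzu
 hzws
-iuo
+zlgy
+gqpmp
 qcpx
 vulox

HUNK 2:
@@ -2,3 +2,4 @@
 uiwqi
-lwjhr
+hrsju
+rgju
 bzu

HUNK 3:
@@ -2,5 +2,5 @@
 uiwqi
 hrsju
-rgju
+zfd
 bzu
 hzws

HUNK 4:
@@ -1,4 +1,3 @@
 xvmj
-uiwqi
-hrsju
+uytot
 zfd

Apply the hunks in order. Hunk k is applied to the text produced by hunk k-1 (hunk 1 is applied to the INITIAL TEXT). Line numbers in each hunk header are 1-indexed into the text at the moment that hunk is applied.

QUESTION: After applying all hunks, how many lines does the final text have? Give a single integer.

Hunk 1: at line 4 remove [iuo] add [zlgy,gqpmp] -> 9 lines: xvmj uiwqi lwjhr bzu hzws zlgy gqpmp qcpx vulox
Hunk 2: at line 2 remove [lwjhr] add [hrsju,rgju] -> 10 lines: xvmj uiwqi hrsju rgju bzu hzws zlgy gqpmp qcpx vulox
Hunk 3: at line 2 remove [rgju] add [zfd] -> 10 lines: xvmj uiwqi hrsju zfd bzu hzws zlgy gqpmp qcpx vulox
Hunk 4: at line 1 remove [uiwqi,hrsju] add [uytot] -> 9 lines: xvmj uytot zfd bzu hzws zlgy gqpmp qcpx vulox
Final line count: 9

Answer: 9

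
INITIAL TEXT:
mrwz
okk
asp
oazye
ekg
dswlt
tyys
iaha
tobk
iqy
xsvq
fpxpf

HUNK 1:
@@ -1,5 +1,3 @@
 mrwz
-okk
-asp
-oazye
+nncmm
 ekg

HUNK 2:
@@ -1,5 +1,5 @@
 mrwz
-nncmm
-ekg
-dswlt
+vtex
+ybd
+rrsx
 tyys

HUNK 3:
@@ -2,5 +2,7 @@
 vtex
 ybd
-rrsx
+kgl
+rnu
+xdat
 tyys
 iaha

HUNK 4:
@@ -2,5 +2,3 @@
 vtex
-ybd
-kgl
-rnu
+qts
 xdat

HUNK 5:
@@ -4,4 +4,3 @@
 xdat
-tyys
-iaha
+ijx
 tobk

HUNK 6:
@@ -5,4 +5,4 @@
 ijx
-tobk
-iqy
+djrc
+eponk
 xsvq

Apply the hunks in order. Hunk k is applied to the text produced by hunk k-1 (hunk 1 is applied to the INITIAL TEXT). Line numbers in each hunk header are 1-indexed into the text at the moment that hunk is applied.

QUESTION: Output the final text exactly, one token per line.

Hunk 1: at line 1 remove [okk,asp,oazye] add [nncmm] -> 10 lines: mrwz nncmm ekg dswlt tyys iaha tobk iqy xsvq fpxpf
Hunk 2: at line 1 remove [nncmm,ekg,dswlt] add [vtex,ybd,rrsx] -> 10 lines: mrwz vtex ybd rrsx tyys iaha tobk iqy xsvq fpxpf
Hunk 3: at line 2 remove [rrsx] add [kgl,rnu,xdat] -> 12 lines: mrwz vtex ybd kgl rnu xdat tyys iaha tobk iqy xsvq fpxpf
Hunk 4: at line 2 remove [ybd,kgl,rnu] add [qts] -> 10 lines: mrwz vtex qts xdat tyys iaha tobk iqy xsvq fpxpf
Hunk 5: at line 4 remove [tyys,iaha] add [ijx] -> 9 lines: mrwz vtex qts xdat ijx tobk iqy xsvq fpxpf
Hunk 6: at line 5 remove [tobk,iqy] add [djrc,eponk] -> 9 lines: mrwz vtex qts xdat ijx djrc eponk xsvq fpxpf

Answer: mrwz
vtex
qts
xdat
ijx
djrc
eponk
xsvq
fpxpf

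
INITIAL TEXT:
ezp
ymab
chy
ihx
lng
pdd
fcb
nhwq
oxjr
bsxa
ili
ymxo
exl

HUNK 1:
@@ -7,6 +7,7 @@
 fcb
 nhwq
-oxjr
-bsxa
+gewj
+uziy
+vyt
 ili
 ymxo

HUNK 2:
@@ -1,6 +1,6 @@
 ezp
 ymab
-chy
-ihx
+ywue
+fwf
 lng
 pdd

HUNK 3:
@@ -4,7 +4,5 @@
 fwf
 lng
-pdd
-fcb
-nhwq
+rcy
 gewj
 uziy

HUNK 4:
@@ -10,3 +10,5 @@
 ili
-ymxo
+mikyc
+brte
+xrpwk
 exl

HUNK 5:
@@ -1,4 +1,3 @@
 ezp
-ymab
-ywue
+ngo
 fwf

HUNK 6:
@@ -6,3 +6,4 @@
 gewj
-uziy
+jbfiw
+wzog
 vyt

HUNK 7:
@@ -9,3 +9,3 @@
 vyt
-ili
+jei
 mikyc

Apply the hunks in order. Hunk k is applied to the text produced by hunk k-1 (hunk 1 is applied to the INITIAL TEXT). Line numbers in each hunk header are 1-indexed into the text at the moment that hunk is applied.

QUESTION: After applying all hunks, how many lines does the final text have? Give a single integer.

Hunk 1: at line 7 remove [oxjr,bsxa] add [gewj,uziy,vyt] -> 14 lines: ezp ymab chy ihx lng pdd fcb nhwq gewj uziy vyt ili ymxo exl
Hunk 2: at line 1 remove [chy,ihx] add [ywue,fwf] -> 14 lines: ezp ymab ywue fwf lng pdd fcb nhwq gewj uziy vyt ili ymxo exl
Hunk 3: at line 4 remove [pdd,fcb,nhwq] add [rcy] -> 12 lines: ezp ymab ywue fwf lng rcy gewj uziy vyt ili ymxo exl
Hunk 4: at line 10 remove [ymxo] add [mikyc,brte,xrpwk] -> 14 lines: ezp ymab ywue fwf lng rcy gewj uziy vyt ili mikyc brte xrpwk exl
Hunk 5: at line 1 remove [ymab,ywue] add [ngo] -> 13 lines: ezp ngo fwf lng rcy gewj uziy vyt ili mikyc brte xrpwk exl
Hunk 6: at line 6 remove [uziy] add [jbfiw,wzog] -> 14 lines: ezp ngo fwf lng rcy gewj jbfiw wzog vyt ili mikyc brte xrpwk exl
Hunk 7: at line 9 remove [ili] add [jei] -> 14 lines: ezp ngo fwf lng rcy gewj jbfiw wzog vyt jei mikyc brte xrpwk exl
Final line count: 14

Answer: 14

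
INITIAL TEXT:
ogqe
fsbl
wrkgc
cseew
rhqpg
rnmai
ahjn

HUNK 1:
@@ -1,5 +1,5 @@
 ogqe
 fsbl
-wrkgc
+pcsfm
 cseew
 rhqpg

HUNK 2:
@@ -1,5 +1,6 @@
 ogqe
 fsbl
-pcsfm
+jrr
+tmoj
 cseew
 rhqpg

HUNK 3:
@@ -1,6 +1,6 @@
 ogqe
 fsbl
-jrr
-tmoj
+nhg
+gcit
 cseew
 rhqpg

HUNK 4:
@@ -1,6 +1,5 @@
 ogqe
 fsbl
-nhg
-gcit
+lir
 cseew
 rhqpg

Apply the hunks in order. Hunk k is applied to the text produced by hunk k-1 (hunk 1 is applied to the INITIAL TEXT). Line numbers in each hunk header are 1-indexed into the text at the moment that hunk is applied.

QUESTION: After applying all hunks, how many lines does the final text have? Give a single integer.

Hunk 1: at line 1 remove [wrkgc] add [pcsfm] -> 7 lines: ogqe fsbl pcsfm cseew rhqpg rnmai ahjn
Hunk 2: at line 1 remove [pcsfm] add [jrr,tmoj] -> 8 lines: ogqe fsbl jrr tmoj cseew rhqpg rnmai ahjn
Hunk 3: at line 1 remove [jrr,tmoj] add [nhg,gcit] -> 8 lines: ogqe fsbl nhg gcit cseew rhqpg rnmai ahjn
Hunk 4: at line 1 remove [nhg,gcit] add [lir] -> 7 lines: ogqe fsbl lir cseew rhqpg rnmai ahjn
Final line count: 7

Answer: 7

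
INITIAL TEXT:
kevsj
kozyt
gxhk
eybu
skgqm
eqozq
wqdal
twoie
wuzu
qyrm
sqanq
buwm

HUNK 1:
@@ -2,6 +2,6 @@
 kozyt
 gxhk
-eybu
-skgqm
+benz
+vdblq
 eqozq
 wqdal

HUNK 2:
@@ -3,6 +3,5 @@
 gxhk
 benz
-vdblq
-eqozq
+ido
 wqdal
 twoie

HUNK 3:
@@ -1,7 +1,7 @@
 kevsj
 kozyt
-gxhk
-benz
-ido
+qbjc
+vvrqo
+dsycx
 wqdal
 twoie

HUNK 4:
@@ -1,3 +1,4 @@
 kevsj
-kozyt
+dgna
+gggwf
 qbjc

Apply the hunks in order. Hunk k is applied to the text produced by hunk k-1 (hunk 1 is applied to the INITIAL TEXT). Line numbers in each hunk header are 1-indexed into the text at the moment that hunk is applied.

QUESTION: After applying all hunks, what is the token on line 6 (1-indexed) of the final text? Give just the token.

Answer: dsycx

Derivation:
Hunk 1: at line 2 remove [eybu,skgqm] add [benz,vdblq] -> 12 lines: kevsj kozyt gxhk benz vdblq eqozq wqdal twoie wuzu qyrm sqanq buwm
Hunk 2: at line 3 remove [vdblq,eqozq] add [ido] -> 11 lines: kevsj kozyt gxhk benz ido wqdal twoie wuzu qyrm sqanq buwm
Hunk 3: at line 1 remove [gxhk,benz,ido] add [qbjc,vvrqo,dsycx] -> 11 lines: kevsj kozyt qbjc vvrqo dsycx wqdal twoie wuzu qyrm sqanq buwm
Hunk 4: at line 1 remove [kozyt] add [dgna,gggwf] -> 12 lines: kevsj dgna gggwf qbjc vvrqo dsycx wqdal twoie wuzu qyrm sqanq buwm
Final line 6: dsycx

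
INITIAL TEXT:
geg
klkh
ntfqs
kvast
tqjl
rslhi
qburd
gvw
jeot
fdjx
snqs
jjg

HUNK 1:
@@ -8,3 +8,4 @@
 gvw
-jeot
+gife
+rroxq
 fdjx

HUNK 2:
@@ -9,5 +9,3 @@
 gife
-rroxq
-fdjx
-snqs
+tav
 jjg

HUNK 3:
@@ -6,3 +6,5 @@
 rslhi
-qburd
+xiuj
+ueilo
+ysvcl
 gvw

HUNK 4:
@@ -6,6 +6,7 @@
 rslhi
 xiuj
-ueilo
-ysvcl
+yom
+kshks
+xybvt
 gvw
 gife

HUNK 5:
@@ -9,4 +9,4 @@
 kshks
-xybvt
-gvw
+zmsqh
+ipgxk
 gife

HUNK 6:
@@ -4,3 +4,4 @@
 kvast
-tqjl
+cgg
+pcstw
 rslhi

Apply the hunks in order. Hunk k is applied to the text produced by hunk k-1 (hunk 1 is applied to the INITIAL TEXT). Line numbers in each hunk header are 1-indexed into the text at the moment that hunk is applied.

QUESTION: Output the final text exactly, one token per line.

Hunk 1: at line 8 remove [jeot] add [gife,rroxq] -> 13 lines: geg klkh ntfqs kvast tqjl rslhi qburd gvw gife rroxq fdjx snqs jjg
Hunk 2: at line 9 remove [rroxq,fdjx,snqs] add [tav] -> 11 lines: geg klkh ntfqs kvast tqjl rslhi qburd gvw gife tav jjg
Hunk 3: at line 6 remove [qburd] add [xiuj,ueilo,ysvcl] -> 13 lines: geg klkh ntfqs kvast tqjl rslhi xiuj ueilo ysvcl gvw gife tav jjg
Hunk 4: at line 6 remove [ueilo,ysvcl] add [yom,kshks,xybvt] -> 14 lines: geg klkh ntfqs kvast tqjl rslhi xiuj yom kshks xybvt gvw gife tav jjg
Hunk 5: at line 9 remove [xybvt,gvw] add [zmsqh,ipgxk] -> 14 lines: geg klkh ntfqs kvast tqjl rslhi xiuj yom kshks zmsqh ipgxk gife tav jjg
Hunk 6: at line 4 remove [tqjl] add [cgg,pcstw] -> 15 lines: geg klkh ntfqs kvast cgg pcstw rslhi xiuj yom kshks zmsqh ipgxk gife tav jjg

Answer: geg
klkh
ntfqs
kvast
cgg
pcstw
rslhi
xiuj
yom
kshks
zmsqh
ipgxk
gife
tav
jjg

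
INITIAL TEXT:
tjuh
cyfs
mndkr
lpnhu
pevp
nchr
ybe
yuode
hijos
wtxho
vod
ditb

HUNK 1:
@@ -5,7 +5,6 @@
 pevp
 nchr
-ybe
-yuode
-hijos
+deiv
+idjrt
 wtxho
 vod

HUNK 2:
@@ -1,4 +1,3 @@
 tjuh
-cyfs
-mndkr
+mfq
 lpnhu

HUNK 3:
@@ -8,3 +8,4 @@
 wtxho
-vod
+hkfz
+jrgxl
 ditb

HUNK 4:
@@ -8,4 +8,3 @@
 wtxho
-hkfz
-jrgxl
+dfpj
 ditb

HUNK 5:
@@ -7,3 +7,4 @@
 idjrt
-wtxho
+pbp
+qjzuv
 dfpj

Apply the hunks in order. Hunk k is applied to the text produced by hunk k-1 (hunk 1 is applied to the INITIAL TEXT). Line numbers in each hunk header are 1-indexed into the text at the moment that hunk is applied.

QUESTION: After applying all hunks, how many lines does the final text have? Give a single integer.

Hunk 1: at line 5 remove [ybe,yuode,hijos] add [deiv,idjrt] -> 11 lines: tjuh cyfs mndkr lpnhu pevp nchr deiv idjrt wtxho vod ditb
Hunk 2: at line 1 remove [cyfs,mndkr] add [mfq] -> 10 lines: tjuh mfq lpnhu pevp nchr deiv idjrt wtxho vod ditb
Hunk 3: at line 8 remove [vod] add [hkfz,jrgxl] -> 11 lines: tjuh mfq lpnhu pevp nchr deiv idjrt wtxho hkfz jrgxl ditb
Hunk 4: at line 8 remove [hkfz,jrgxl] add [dfpj] -> 10 lines: tjuh mfq lpnhu pevp nchr deiv idjrt wtxho dfpj ditb
Hunk 5: at line 7 remove [wtxho] add [pbp,qjzuv] -> 11 lines: tjuh mfq lpnhu pevp nchr deiv idjrt pbp qjzuv dfpj ditb
Final line count: 11

Answer: 11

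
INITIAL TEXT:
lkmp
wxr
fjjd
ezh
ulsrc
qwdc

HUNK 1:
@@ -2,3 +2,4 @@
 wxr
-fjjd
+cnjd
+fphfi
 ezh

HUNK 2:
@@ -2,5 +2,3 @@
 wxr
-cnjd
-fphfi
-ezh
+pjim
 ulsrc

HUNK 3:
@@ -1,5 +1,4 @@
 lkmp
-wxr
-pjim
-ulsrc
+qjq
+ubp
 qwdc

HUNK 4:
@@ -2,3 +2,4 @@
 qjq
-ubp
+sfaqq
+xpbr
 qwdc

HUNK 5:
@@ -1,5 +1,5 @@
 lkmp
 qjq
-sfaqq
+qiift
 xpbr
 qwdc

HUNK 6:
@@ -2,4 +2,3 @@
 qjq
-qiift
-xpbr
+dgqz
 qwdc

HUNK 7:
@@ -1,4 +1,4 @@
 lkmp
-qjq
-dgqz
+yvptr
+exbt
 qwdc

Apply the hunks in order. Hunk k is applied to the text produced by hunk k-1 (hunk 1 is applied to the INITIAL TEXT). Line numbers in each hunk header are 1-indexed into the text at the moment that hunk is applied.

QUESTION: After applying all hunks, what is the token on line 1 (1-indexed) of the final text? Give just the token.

Hunk 1: at line 2 remove [fjjd] add [cnjd,fphfi] -> 7 lines: lkmp wxr cnjd fphfi ezh ulsrc qwdc
Hunk 2: at line 2 remove [cnjd,fphfi,ezh] add [pjim] -> 5 lines: lkmp wxr pjim ulsrc qwdc
Hunk 3: at line 1 remove [wxr,pjim,ulsrc] add [qjq,ubp] -> 4 lines: lkmp qjq ubp qwdc
Hunk 4: at line 2 remove [ubp] add [sfaqq,xpbr] -> 5 lines: lkmp qjq sfaqq xpbr qwdc
Hunk 5: at line 1 remove [sfaqq] add [qiift] -> 5 lines: lkmp qjq qiift xpbr qwdc
Hunk 6: at line 2 remove [qiift,xpbr] add [dgqz] -> 4 lines: lkmp qjq dgqz qwdc
Hunk 7: at line 1 remove [qjq,dgqz] add [yvptr,exbt] -> 4 lines: lkmp yvptr exbt qwdc
Final line 1: lkmp

Answer: lkmp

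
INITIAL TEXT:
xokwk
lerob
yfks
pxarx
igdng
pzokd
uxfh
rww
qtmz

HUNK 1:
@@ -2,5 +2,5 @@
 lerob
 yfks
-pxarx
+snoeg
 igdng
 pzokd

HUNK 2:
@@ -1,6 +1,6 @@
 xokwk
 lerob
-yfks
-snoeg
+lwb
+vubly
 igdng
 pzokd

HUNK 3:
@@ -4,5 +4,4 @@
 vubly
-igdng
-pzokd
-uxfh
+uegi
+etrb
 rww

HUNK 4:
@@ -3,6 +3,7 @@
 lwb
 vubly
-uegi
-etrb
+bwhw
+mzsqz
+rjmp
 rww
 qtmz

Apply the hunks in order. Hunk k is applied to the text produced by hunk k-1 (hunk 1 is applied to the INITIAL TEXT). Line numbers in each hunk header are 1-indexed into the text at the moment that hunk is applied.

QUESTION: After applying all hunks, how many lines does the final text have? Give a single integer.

Hunk 1: at line 2 remove [pxarx] add [snoeg] -> 9 lines: xokwk lerob yfks snoeg igdng pzokd uxfh rww qtmz
Hunk 2: at line 1 remove [yfks,snoeg] add [lwb,vubly] -> 9 lines: xokwk lerob lwb vubly igdng pzokd uxfh rww qtmz
Hunk 3: at line 4 remove [igdng,pzokd,uxfh] add [uegi,etrb] -> 8 lines: xokwk lerob lwb vubly uegi etrb rww qtmz
Hunk 4: at line 3 remove [uegi,etrb] add [bwhw,mzsqz,rjmp] -> 9 lines: xokwk lerob lwb vubly bwhw mzsqz rjmp rww qtmz
Final line count: 9

Answer: 9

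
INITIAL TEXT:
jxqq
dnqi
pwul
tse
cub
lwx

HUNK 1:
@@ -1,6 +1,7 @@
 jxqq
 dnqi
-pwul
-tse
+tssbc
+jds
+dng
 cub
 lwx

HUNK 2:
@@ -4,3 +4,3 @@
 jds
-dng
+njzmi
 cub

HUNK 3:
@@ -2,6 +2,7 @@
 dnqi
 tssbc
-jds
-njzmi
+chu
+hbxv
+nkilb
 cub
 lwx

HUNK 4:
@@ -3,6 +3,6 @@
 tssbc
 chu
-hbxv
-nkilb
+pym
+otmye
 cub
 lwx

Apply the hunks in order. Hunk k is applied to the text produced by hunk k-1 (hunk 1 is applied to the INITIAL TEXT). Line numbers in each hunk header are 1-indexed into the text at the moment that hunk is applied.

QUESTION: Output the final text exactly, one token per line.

Answer: jxqq
dnqi
tssbc
chu
pym
otmye
cub
lwx

Derivation:
Hunk 1: at line 1 remove [pwul,tse] add [tssbc,jds,dng] -> 7 lines: jxqq dnqi tssbc jds dng cub lwx
Hunk 2: at line 4 remove [dng] add [njzmi] -> 7 lines: jxqq dnqi tssbc jds njzmi cub lwx
Hunk 3: at line 2 remove [jds,njzmi] add [chu,hbxv,nkilb] -> 8 lines: jxqq dnqi tssbc chu hbxv nkilb cub lwx
Hunk 4: at line 3 remove [hbxv,nkilb] add [pym,otmye] -> 8 lines: jxqq dnqi tssbc chu pym otmye cub lwx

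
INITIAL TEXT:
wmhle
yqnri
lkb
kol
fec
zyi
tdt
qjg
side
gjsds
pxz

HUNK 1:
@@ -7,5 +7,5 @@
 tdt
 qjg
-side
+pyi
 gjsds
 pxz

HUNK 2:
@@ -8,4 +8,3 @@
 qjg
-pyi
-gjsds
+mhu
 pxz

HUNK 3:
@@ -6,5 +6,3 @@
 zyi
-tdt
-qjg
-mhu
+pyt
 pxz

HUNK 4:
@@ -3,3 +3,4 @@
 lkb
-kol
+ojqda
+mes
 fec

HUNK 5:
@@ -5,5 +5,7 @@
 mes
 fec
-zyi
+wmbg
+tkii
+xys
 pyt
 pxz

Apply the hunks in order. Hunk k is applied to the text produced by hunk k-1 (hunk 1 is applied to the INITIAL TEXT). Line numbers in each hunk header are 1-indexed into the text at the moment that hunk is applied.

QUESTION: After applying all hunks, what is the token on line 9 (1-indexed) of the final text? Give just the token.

Hunk 1: at line 7 remove [side] add [pyi] -> 11 lines: wmhle yqnri lkb kol fec zyi tdt qjg pyi gjsds pxz
Hunk 2: at line 8 remove [pyi,gjsds] add [mhu] -> 10 lines: wmhle yqnri lkb kol fec zyi tdt qjg mhu pxz
Hunk 3: at line 6 remove [tdt,qjg,mhu] add [pyt] -> 8 lines: wmhle yqnri lkb kol fec zyi pyt pxz
Hunk 4: at line 3 remove [kol] add [ojqda,mes] -> 9 lines: wmhle yqnri lkb ojqda mes fec zyi pyt pxz
Hunk 5: at line 5 remove [zyi] add [wmbg,tkii,xys] -> 11 lines: wmhle yqnri lkb ojqda mes fec wmbg tkii xys pyt pxz
Final line 9: xys

Answer: xys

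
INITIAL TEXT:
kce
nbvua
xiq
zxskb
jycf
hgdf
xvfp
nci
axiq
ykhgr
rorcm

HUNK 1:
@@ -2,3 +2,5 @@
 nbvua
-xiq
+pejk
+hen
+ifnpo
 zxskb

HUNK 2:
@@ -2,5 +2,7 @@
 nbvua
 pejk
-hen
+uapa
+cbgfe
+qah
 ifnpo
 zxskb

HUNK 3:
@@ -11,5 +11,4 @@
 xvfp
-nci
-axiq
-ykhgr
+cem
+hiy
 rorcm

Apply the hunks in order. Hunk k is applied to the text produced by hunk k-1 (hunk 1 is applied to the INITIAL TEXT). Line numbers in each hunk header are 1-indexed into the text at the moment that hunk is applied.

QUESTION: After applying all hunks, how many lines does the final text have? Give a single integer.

Hunk 1: at line 2 remove [xiq] add [pejk,hen,ifnpo] -> 13 lines: kce nbvua pejk hen ifnpo zxskb jycf hgdf xvfp nci axiq ykhgr rorcm
Hunk 2: at line 2 remove [hen] add [uapa,cbgfe,qah] -> 15 lines: kce nbvua pejk uapa cbgfe qah ifnpo zxskb jycf hgdf xvfp nci axiq ykhgr rorcm
Hunk 3: at line 11 remove [nci,axiq,ykhgr] add [cem,hiy] -> 14 lines: kce nbvua pejk uapa cbgfe qah ifnpo zxskb jycf hgdf xvfp cem hiy rorcm
Final line count: 14

Answer: 14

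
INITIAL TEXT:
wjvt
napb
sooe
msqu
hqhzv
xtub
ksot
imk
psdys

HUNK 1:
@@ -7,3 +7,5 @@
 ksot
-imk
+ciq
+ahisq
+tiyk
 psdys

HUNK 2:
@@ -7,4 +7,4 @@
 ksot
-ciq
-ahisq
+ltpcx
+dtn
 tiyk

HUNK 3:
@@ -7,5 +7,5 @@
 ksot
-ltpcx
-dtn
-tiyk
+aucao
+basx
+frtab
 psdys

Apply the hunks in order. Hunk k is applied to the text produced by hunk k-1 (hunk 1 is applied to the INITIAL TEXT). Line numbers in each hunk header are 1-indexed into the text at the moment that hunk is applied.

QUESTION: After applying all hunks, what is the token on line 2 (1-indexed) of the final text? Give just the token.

Hunk 1: at line 7 remove [imk] add [ciq,ahisq,tiyk] -> 11 lines: wjvt napb sooe msqu hqhzv xtub ksot ciq ahisq tiyk psdys
Hunk 2: at line 7 remove [ciq,ahisq] add [ltpcx,dtn] -> 11 lines: wjvt napb sooe msqu hqhzv xtub ksot ltpcx dtn tiyk psdys
Hunk 3: at line 7 remove [ltpcx,dtn,tiyk] add [aucao,basx,frtab] -> 11 lines: wjvt napb sooe msqu hqhzv xtub ksot aucao basx frtab psdys
Final line 2: napb

Answer: napb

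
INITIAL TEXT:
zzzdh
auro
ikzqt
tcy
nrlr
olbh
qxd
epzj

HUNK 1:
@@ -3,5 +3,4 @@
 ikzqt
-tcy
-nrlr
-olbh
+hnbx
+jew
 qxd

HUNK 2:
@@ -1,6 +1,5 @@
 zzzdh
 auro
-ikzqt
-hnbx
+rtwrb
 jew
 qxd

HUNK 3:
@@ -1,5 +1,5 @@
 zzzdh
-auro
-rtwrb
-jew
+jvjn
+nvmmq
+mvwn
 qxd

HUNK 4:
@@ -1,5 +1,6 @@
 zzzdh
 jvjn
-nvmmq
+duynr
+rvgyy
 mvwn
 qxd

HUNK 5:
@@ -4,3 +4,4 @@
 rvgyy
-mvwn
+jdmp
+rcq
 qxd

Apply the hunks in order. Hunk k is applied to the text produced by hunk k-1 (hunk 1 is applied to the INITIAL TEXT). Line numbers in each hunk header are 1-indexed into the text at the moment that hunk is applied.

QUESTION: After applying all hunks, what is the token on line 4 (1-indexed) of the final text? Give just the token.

Answer: rvgyy

Derivation:
Hunk 1: at line 3 remove [tcy,nrlr,olbh] add [hnbx,jew] -> 7 lines: zzzdh auro ikzqt hnbx jew qxd epzj
Hunk 2: at line 1 remove [ikzqt,hnbx] add [rtwrb] -> 6 lines: zzzdh auro rtwrb jew qxd epzj
Hunk 3: at line 1 remove [auro,rtwrb,jew] add [jvjn,nvmmq,mvwn] -> 6 lines: zzzdh jvjn nvmmq mvwn qxd epzj
Hunk 4: at line 1 remove [nvmmq] add [duynr,rvgyy] -> 7 lines: zzzdh jvjn duynr rvgyy mvwn qxd epzj
Hunk 5: at line 4 remove [mvwn] add [jdmp,rcq] -> 8 lines: zzzdh jvjn duynr rvgyy jdmp rcq qxd epzj
Final line 4: rvgyy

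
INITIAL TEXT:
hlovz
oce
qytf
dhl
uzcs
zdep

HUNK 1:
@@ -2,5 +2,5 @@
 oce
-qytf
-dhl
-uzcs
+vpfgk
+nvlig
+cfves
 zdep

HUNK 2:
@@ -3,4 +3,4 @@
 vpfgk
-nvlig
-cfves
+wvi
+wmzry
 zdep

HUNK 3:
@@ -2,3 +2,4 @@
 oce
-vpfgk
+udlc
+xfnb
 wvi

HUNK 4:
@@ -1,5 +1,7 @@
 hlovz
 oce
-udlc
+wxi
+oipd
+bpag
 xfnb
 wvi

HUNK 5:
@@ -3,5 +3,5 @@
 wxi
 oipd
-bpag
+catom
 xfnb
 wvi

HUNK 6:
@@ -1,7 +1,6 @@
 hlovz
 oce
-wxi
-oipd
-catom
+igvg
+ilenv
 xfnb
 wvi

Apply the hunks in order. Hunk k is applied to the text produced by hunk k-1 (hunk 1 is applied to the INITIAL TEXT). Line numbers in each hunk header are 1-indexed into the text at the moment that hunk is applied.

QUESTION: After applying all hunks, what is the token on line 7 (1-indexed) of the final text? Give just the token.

Hunk 1: at line 2 remove [qytf,dhl,uzcs] add [vpfgk,nvlig,cfves] -> 6 lines: hlovz oce vpfgk nvlig cfves zdep
Hunk 2: at line 3 remove [nvlig,cfves] add [wvi,wmzry] -> 6 lines: hlovz oce vpfgk wvi wmzry zdep
Hunk 3: at line 2 remove [vpfgk] add [udlc,xfnb] -> 7 lines: hlovz oce udlc xfnb wvi wmzry zdep
Hunk 4: at line 1 remove [udlc] add [wxi,oipd,bpag] -> 9 lines: hlovz oce wxi oipd bpag xfnb wvi wmzry zdep
Hunk 5: at line 3 remove [bpag] add [catom] -> 9 lines: hlovz oce wxi oipd catom xfnb wvi wmzry zdep
Hunk 6: at line 1 remove [wxi,oipd,catom] add [igvg,ilenv] -> 8 lines: hlovz oce igvg ilenv xfnb wvi wmzry zdep
Final line 7: wmzry

Answer: wmzry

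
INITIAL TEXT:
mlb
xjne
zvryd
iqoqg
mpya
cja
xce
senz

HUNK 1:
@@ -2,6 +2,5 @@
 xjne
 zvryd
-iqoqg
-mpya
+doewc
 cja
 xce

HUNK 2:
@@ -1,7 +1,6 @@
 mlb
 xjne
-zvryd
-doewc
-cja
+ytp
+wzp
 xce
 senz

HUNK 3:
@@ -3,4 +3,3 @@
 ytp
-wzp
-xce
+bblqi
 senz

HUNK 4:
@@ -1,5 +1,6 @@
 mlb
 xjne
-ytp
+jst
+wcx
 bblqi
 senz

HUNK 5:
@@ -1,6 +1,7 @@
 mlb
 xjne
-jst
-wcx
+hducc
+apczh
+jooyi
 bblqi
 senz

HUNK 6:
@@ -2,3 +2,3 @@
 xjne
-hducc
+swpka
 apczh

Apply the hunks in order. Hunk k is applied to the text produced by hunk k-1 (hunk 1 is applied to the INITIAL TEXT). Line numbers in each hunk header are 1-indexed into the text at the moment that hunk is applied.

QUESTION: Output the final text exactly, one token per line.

Hunk 1: at line 2 remove [iqoqg,mpya] add [doewc] -> 7 lines: mlb xjne zvryd doewc cja xce senz
Hunk 2: at line 1 remove [zvryd,doewc,cja] add [ytp,wzp] -> 6 lines: mlb xjne ytp wzp xce senz
Hunk 3: at line 3 remove [wzp,xce] add [bblqi] -> 5 lines: mlb xjne ytp bblqi senz
Hunk 4: at line 1 remove [ytp] add [jst,wcx] -> 6 lines: mlb xjne jst wcx bblqi senz
Hunk 5: at line 1 remove [jst,wcx] add [hducc,apczh,jooyi] -> 7 lines: mlb xjne hducc apczh jooyi bblqi senz
Hunk 6: at line 2 remove [hducc] add [swpka] -> 7 lines: mlb xjne swpka apczh jooyi bblqi senz

Answer: mlb
xjne
swpka
apczh
jooyi
bblqi
senz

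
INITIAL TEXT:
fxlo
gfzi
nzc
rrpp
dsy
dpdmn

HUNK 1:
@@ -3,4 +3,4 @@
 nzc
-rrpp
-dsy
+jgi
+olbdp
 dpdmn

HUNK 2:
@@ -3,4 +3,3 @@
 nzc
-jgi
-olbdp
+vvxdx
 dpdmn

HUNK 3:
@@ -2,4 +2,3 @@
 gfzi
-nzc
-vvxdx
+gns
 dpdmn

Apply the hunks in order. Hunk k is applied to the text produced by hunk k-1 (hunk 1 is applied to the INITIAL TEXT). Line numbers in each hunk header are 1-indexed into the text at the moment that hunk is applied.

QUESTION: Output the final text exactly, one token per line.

Answer: fxlo
gfzi
gns
dpdmn

Derivation:
Hunk 1: at line 3 remove [rrpp,dsy] add [jgi,olbdp] -> 6 lines: fxlo gfzi nzc jgi olbdp dpdmn
Hunk 2: at line 3 remove [jgi,olbdp] add [vvxdx] -> 5 lines: fxlo gfzi nzc vvxdx dpdmn
Hunk 3: at line 2 remove [nzc,vvxdx] add [gns] -> 4 lines: fxlo gfzi gns dpdmn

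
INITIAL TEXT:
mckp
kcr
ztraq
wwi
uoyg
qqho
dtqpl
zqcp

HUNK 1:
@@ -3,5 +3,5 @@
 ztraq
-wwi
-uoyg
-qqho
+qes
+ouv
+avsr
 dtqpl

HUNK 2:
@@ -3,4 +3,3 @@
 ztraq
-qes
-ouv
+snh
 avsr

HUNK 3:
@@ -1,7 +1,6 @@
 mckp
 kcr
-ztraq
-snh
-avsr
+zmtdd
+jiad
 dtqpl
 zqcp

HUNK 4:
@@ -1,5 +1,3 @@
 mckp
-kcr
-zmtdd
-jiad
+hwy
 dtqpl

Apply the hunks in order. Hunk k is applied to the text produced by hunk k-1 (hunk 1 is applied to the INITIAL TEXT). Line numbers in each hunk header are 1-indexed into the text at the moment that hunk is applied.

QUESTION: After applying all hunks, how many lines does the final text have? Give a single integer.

Hunk 1: at line 3 remove [wwi,uoyg,qqho] add [qes,ouv,avsr] -> 8 lines: mckp kcr ztraq qes ouv avsr dtqpl zqcp
Hunk 2: at line 3 remove [qes,ouv] add [snh] -> 7 lines: mckp kcr ztraq snh avsr dtqpl zqcp
Hunk 3: at line 1 remove [ztraq,snh,avsr] add [zmtdd,jiad] -> 6 lines: mckp kcr zmtdd jiad dtqpl zqcp
Hunk 4: at line 1 remove [kcr,zmtdd,jiad] add [hwy] -> 4 lines: mckp hwy dtqpl zqcp
Final line count: 4

Answer: 4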